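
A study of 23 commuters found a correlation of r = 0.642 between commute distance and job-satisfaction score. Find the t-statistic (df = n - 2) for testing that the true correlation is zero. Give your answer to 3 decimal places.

3.837

1 − r² = 1 − 0.412164 = 0.587836;  √(1−r²) = 0.766705
√(n−2) = √21 = 4.582576
t = r·√(n−2)/√(1−r²) = 0.642 · 4.582576 / 0.766705 = 3.837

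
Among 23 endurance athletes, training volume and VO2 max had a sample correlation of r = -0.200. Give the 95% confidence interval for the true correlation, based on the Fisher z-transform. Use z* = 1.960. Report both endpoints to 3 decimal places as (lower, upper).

Fisher z: z_r = atanh(r) = ½·ln((1+(-0.200))/(1−(-0.200))) = -0.202733
SE(z) = 1/√(n−3) = 1/√20 = 0.223607
95% ⇒ z* = 1.960; margin = 1.960·0.223607 = 0.438270
CI on z-scale: (-0.641003, 0.235537)
Back-transform: tanh(-0.641003) = -0.565582, tanh(0.235537) = 0.231276

(-0.566, 0.231)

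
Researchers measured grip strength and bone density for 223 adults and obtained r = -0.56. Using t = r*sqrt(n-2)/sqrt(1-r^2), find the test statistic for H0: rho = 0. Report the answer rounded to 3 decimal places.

-10.048

1 − r² = 1 − 0.3136 = 0.6864;  √(1−r²) = 0.828493
√(n−2) = √221 = 14.866069
t = r·√(n−2)/√(1−r²) = -0.56 · 14.866069 / 0.828493 = -10.048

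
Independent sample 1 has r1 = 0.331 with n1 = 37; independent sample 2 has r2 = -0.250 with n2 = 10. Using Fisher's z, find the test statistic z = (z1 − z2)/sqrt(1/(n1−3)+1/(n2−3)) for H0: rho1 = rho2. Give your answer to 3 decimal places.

1.444

z1 = atanh(0.331) = 0.343951,  z2 = atanh(-0.250) = -0.255413
SE = √(1/(n1−3) + 1/(n2−3)) = √(1/34 + 1/7) = √(0.0294118 + 0.1428571) = √0.1722689 = 0.415053
z = (z1 − z2)/SE = (0.343951 − (-0.255413)) / 0.415053 = 0.599364 / 0.415053 = 1.444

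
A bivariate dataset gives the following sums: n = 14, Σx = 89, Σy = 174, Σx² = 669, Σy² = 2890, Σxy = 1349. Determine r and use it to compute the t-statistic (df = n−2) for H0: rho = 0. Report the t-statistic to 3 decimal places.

6.630

S_xy = nΣxy − ΣxΣy = 14·1349 − 89·174 = 18886 − 15486 = 3400
S_xx = nΣx² − (Σx)² = 14·669 − 89² = 9366 − 7921 = 1445
S_yy = nΣy² − (Σy)² = 14·2890 − 174² = 40460 − 30276 = 10184
r = S_xy / √(S_xx·S_yy) = 3400 / √(1445·10184) = 3400 / √14715880 = 3400 / 3836.1283 = 0.8863
t = r·√(n−2)/√(1−r²) = 0.8863·√12 / √(1−0.785528) = 3.070233 / 0.463111 = 6.630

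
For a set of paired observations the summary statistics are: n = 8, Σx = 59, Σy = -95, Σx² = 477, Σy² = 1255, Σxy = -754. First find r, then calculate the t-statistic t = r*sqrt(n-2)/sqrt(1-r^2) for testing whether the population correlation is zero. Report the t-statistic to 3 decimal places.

S_xy = nΣxy − ΣxΣy = 8·(-754) − 59·(-95) = -6032 − (-5605) = -427
S_xx = nΣx² − (Σx)² = 8·477 − 59² = 3816 − 3481 = 335
S_yy = nΣy² − (Σy)² = 8·1255 − (-95)² = 10040 − 9025 = 1015
r = S_xy / √(S_xx·S_yy) = -427 / √(335·1015) = -427 / √340025 = -427 / 583.1166 = -0.7323
t = r·√(n−2)/√(1−r²) = -0.7323·√6 / √(1−0.536263) = -1.793761 / 0.680982 = -2.634

-2.634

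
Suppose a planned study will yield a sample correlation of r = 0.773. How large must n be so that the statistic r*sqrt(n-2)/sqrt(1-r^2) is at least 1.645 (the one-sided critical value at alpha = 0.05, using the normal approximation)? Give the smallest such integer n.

r√(n−2)/√(1−r²) ≥ 1.645  ⇔  n−2 ≥ (1.645)²·(1−r²)/r²
(1−r²)/r² = (1−0.597529)/0.597529 = 0.6736
n ≥ 2 + 2.706025·0.6736 = 2 + 1.8228 = 3.8228
⌈3.8228⌉ = 4

4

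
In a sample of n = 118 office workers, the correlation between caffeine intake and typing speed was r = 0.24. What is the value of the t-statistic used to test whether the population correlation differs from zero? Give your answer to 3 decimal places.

t = r·√(n−2) / √(1−r²) with r = 0.24, n = 118
  = 0.24·√116 / √(1 − 0.0576)
  = 0.24·10.770330 / 0.970773
  = 2.584879 / 0.970773 = 2.663

2.663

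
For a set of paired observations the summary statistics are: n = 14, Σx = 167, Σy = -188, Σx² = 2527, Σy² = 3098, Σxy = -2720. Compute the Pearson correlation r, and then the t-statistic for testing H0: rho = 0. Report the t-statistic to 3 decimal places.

-5.891

S_xy = nΣxy − ΣxΣy = 14·(-2720) − 167·(-188) = -38080 − (-31396) = -6684
S_xx = nΣx² − (Σx)² = 14·2527 − 167² = 35378 − 27889 = 7489
S_yy = nΣy² − (Σy)² = 14·3098 − (-188)² = 43372 − 35344 = 8028
r = S_xy / √(S_xx·S_yy) = -6684 / √(7489·8028) = -6684 / √60121692 = -6684 / 7753.8179 = -0.8620
t = r·√(n−2)/√(1−r²) = -0.8620·√12 / √(1−0.743044) = -2.986056 / 0.506908 = -5.891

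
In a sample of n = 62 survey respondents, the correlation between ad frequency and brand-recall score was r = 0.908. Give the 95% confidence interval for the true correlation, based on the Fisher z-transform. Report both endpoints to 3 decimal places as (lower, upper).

Fisher z: z_r = atanh(r) = ½·ln((1+0.908)/(1−0.908)) = 1.516011
SE(z) = 1/√(n−3) = 1/√59 = 0.130189
95% ⇒ z* = 1.960; margin = 1.960·0.130189 = 0.255170
CI on z-scale: (1.260841, 1.771181)
Back-transform: tanh(1.260841) = 0.851296, tanh(1.771181) = 0.943739

(0.851, 0.944)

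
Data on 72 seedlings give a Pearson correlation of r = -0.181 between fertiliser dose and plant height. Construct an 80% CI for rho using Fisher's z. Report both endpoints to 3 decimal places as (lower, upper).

(-0.325, -0.029)

z_r = atanh(-0.181) = -0.183016;  SE = 1/√(n−3) = 1/√69 = 0.120386
z-limits: -0.183016 ± 1.282·0.120386 = -0.183016 ± 0.154335 = [-0.337351, -0.028681]
ρ-limits: (tanh -0.337351, tanh -0.028681) = (-0.325, -0.029)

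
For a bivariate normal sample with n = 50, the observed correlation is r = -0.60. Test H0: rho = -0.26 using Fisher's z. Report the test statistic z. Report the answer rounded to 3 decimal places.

-2.928

Fisher z: atanh(-0.60) = -0.693147, atanh(-0.26) = -0.266108
z = (z_r − z_0)·√(n−3) = (-0.693147 − (-0.266108))·√47 = -0.427039 · 6.855655 = -2.928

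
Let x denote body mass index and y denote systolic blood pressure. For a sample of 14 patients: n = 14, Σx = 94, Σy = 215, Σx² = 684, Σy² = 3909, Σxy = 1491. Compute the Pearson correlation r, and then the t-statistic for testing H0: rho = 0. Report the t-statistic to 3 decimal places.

Numerator: nΣxy − (Σx)(Σy) = 14·1491 − (94)(215) = 664
Denominator: √[(nΣx²−(Σx)²)(nΣy²−(Σy)²)]
  nΣx²−(Σx)² = 14·684 − 8836 = 740;  nΣy²−(Σy)² = 14·3909 − 46225 = 8501
  √(740·8501) = √6290740 = 2508.1348
r = 664 / 2508.1348 = 0.2647
t = r·√(n−2)/√(1−r²) = 0.2647·√12 / √(1−0.070066) = 0.916948 / 0.964331 = 0.951

0.951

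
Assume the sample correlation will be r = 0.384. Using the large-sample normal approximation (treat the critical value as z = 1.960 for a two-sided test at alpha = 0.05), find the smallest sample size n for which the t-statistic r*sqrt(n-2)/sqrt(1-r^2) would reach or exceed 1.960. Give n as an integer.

r√(n−2)/√(1−r²) ≥ 1.960  ⇔  n−2 ≥ (1.960)²·(1−r²)/r²
(1−r²)/r² = (1−0.147456)/0.147456 = 5.7817
n ≥ 2 + 3.8416·5.7817 = 2 + 22.2110 = 24.2110
⌈24.2110⌉ = 25

25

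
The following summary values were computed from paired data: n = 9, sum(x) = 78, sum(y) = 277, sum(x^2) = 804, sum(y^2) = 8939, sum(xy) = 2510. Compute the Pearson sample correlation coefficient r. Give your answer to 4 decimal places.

S_xy = nΣxy − ΣxΣy = 9·2510 − 78·277 = 22590 − 21606 = 984
S_xx = nΣx² − (Σx)² = 9·804 − 78² = 7236 − 6084 = 1152
S_yy = nΣy² − (Σy)² = 9·8939 − 277² = 80451 − 76729 = 3722
r = S_xy / √(S_xx·S_yy) = 984 / √(1152·3722) = 984 / √4287744 = 984 / 2070.6868 = 0.4752

0.4752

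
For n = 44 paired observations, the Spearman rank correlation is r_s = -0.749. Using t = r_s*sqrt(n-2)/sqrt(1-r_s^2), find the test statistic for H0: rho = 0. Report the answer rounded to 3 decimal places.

t = r_s·√(n−2) / √(1−r_s²) with r_s = -0.749, n = 44
  = -0.749·√42 / √(1 − 0.561001)
  = -0.749·6.480741 / 0.662570
  = -4.854075 / 0.662570 = -7.326

-7.326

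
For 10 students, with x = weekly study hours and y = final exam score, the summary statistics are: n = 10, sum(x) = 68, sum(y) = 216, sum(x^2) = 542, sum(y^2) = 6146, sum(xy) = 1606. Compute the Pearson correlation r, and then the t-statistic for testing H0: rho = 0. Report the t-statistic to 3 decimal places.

S_xy = nΣxy − ΣxΣy = 10·1606 − 68·216 = 16060 − 14688 = 1372
S_xx = nΣx² − (Σx)² = 10·542 − 68² = 5420 − 4624 = 796
S_yy = nΣy² − (Σy)² = 10·6146 − 216² = 61460 − 46656 = 14804
r = S_xy / √(S_xx·S_yy) = 1372 / √(796·14804) = 1372 / √11783984 = 1372 / 3432.7808 = 0.3997
t = r·√(n−2)/√(1−r²) = 0.3997·√8 / √(1−0.159760) = 1.130522 / 0.916646 = 1.233

1.233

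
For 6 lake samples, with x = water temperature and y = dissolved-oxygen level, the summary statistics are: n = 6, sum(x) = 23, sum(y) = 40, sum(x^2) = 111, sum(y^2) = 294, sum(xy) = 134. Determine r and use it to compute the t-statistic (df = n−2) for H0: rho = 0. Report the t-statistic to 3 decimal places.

Numerator: nΣxy − (Σx)(Σy) = 6·134 − (23)(40) = -116
Denominator: √[(nΣx²−(Σx)²)(nΣy²−(Σy)²)]
  nΣx²−(Σx)² = 6·111 − 529 = 137;  nΣy²−(Σy)² = 6·294 − 1600 = 164
  √(137·164) = √22468 = 149.8933
r = -116 / 149.8933 = -0.7739
t = r·√(n−2)/√(1−r²) = -0.7739·√4 / √(1−0.598921) = -1.547800 / 0.633308 = -2.444

-2.444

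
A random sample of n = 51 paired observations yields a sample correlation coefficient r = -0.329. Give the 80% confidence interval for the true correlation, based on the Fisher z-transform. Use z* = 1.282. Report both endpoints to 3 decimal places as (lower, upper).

z_r = atanh(-0.329) = -0.341706;  SE = 1/√(n−3) = 1/√48 = 0.144338
z-limits: -0.341706 ± 1.282·0.144338 = -0.341706 ± 0.185041 = [-0.526747, -0.156665]
ρ-limits: (tanh -0.526747, tanh -0.156665) = (-0.483, -0.155)

(-0.483, -0.155)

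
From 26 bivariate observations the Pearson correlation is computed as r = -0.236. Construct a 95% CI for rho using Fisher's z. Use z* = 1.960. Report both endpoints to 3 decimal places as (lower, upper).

(-0.571, 0.167)

z_r = atanh(-0.236) = -0.240534;  SE = 1/√(n−3) = 1/√23 = 0.208514
z-limits: -0.240534 ± 1.960·0.208514 = -0.240534 ± 0.408687 = [-0.649221, 0.168153]
ρ-limits: (tanh -0.649221, tanh 0.168153) = (-0.571, 0.167)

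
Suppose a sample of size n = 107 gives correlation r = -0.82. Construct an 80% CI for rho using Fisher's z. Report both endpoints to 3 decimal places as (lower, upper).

Fisher z: z_r = atanh(r) = ½·ln((1+(-0.82))/(1−(-0.82))) = -1.156817
SE(z) = 1/√(n−3) = 1/√104 = 0.098058
80% ⇒ z* = 1.282; margin = 1.282·0.098058 = 0.125710
CI on z-scale: (-1.282527, -1.031107)
Back-transform: tanh(-1.282527) = -0.857157, tanh(-1.031107) = -0.774352

(-0.857, -0.774)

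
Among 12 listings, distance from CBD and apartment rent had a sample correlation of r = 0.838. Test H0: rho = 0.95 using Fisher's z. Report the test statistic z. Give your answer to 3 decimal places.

-1.852

Fisher z: atanh(0.838) = 1.214418, atanh(0.95) = 1.831781
z = (z_r − z_0)·√(n−3) = (1.214418 − 1.831781)·√9 = -0.617363 · 3.000000 = -1.852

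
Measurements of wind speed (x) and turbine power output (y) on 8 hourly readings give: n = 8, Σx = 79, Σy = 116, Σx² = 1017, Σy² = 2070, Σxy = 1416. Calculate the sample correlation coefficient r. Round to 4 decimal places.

S_xy = nΣxy − ΣxΣy = 8·1416 − 79·116 = 11328 − 9164 = 2164
S_xx = nΣx² − (Σx)² = 8·1017 − 79² = 8136 − 6241 = 1895
S_yy = nΣy² − (Σy)² = 8·2070 − 116² = 16560 − 13456 = 3104
r = S_xy / √(S_xx·S_yy) = 2164 / √(1895·3104) = 2164 / √5882080 = 2164 / 2425.3000 = 0.8923

0.8923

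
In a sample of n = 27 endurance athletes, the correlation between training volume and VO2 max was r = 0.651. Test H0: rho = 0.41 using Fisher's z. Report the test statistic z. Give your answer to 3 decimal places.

1.673

z_r = atanh(0.651) = 0.777032,  z_0 = atanh(0.41) = 0.435611
SE = 1/√(n−3) = 1/√24 = 0.204124
z = (z_r − z_0)/SE = (0.777032 − 0.435611) / 0.204124 = 0.341421 / 0.204124 = 1.673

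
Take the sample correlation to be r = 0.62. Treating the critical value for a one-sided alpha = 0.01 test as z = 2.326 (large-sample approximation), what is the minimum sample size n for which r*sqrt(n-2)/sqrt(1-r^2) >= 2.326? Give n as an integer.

Need r·√(n−2)/√(1−r²) ≥ 2.326
√(n−2) ≥ 2.326·√(1−0.3844) / 0.62 = 2.326·0.784602 / 0.62 = 2.9435
n−2 ≥ 8.6642  ⇒  n ≥ 10.6642
Smallest integer n = 11

11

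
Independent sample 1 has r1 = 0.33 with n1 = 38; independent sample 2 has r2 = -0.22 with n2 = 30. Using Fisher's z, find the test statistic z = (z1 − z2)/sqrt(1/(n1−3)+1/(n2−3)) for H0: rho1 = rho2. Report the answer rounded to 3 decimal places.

Fisher z-transforms: z1 = atanh(0.33) = 0.342828, z2 = atanh(-0.22) = -0.223656; difference d = 0.566484
Var(d) = 1/35 + 1/27 = 0.0285714 + 0.0370370 = 0.0656084
z = d/√Var(d) = 0.566484 / √0.0656084 = 0.566484 / 0.256141 = 2.212

2.212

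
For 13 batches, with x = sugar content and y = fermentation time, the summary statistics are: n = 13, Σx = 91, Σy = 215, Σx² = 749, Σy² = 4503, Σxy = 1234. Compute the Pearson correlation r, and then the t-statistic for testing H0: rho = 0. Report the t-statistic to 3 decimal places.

-4.974

S_xy = nΣxy − ΣxΣy = 13·1234 − 91·215 = 16042 − 19565 = -3523
S_xx = nΣx² − (Σx)² = 13·749 − 91² = 9737 − 8281 = 1456
S_yy = nΣy² − (Σy)² = 13·4503 − 215² = 58539 − 46225 = 12314
r = S_xy / √(S_xx·S_yy) = -3523 / √(1456·12314) = -3523 / √17929184 = -3523 / 4234.2867 = -0.8320
t = r·√(n−2)/√(1−r²) = -0.8320·√11 / √(1−0.692224) = -2.759432 / 0.554776 = -4.974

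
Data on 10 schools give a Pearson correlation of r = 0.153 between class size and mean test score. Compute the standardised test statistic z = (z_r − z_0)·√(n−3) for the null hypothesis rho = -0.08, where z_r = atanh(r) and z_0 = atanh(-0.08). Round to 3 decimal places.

z_r = atanh(0.153) = 0.154211,  z_0 = atanh(-0.08) = -0.080171
SE = 1/√(n−3) = 1/√7 = 0.377964
z = (z_r − z_0)/SE = (0.154211 − (-0.080171)) / 0.377964 = 0.234382 / 0.377964 = 0.620

0.620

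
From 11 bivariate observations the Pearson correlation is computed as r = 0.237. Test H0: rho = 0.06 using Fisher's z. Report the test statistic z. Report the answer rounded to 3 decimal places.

0.513

z_r = atanh(0.237) = 0.241593,  z_0 = atanh(0.06) = 0.060072
SE = 1/√(n−3) = 1/√8 = 0.353553
z = (z_r − z_0)/SE = (0.241593 − 0.060072) / 0.353553 = 0.181521 / 0.353553 = 0.513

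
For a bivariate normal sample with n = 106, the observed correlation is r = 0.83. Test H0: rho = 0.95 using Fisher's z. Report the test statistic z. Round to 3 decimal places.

z_r = atanh(0.83) = 1.188136,  z_0 = atanh(0.95) = 1.831781
SE = 1/√(n−3) = 1/√103 = 0.098533
z = (z_r − z_0)/SE = (1.188136 − 1.831781) / 0.098533 = -0.643645 / 0.098533 = -6.532

-6.532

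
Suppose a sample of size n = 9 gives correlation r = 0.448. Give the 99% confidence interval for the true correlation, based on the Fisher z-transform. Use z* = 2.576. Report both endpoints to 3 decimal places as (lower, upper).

Fisher z: z_r = atanh(r) = ½·ln((1+0.448)/(1−0.448)) = 0.482195
SE(z) = 1/√(n−3) = 1/√6 = 0.408248
99% ⇒ z* = 2.576; margin = 2.576·0.408248 = 1.051647
CI on z-scale: (-0.569452, 1.533842)
Back-transform: tanh(-0.569452) = -0.514957, tanh(1.533842) = 0.911080

(-0.515, 0.911)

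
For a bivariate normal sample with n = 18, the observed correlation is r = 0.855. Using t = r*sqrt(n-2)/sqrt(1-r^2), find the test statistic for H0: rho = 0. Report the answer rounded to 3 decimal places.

6.594

1 − r² = 1 − 0.731025 = 0.268975;  √(1−r²) = 0.518628
√(n−2) = √16 = 4.000000
t = r·√(n−2)/√(1−r²) = 0.855 · 4.000000 / 0.518628 = 6.594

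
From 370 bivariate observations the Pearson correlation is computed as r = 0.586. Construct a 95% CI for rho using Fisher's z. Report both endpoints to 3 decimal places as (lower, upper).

z_r = atanh(0.586) = 0.671552;  SE = 1/√(n−3) = 1/√367 = 0.052200
z-limits: 0.671552 ± 1.960·0.052200 = 0.671552 ± 0.102312 = [0.569240, 0.773864]
ρ-limits: (tanh 0.569240, tanh 0.773864) = (0.515, 0.649)

(0.515, 0.649)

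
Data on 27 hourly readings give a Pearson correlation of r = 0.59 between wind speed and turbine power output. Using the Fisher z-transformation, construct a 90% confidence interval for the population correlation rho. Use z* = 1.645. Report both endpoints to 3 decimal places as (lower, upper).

(0.329, 0.767)

Fisher z: z_r = atanh(r) = ½·ln((1+0.59)/(1−0.59)) = 0.677666
SE(z) = 1/√(n−3) = 1/√24 = 0.204124
90% ⇒ z* = 1.645; margin = 1.645·0.204124 = 0.335784
CI on z-scale: (0.341882, 1.013450)
Back-transform: tanh(0.341882) = 0.329157, tanh(1.013450) = 0.767185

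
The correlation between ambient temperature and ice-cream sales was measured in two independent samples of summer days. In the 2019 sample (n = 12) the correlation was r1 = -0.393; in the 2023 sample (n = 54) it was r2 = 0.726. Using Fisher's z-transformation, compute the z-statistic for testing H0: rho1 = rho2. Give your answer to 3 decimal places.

-3.694

Fisher z-transforms: z1 = atanh(-0.393) = -0.415343, z2 = atanh(0.726) = 0.920217; difference d = -1.335560
Var(d) = 1/9 + 1/51 = 0.1111111 + 0.0196078 = 0.1307189
z = d/√Var(d) = -1.335560 / √0.1307189 = -1.335560 / 0.361551 = -3.694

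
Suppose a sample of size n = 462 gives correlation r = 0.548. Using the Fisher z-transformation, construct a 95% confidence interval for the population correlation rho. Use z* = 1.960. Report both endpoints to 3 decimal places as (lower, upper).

(0.481, 0.609)

Fisher z: z_r = atanh(r) = ½·ln((1+0.548)/(1−0.548)) = 0.615518
SE(z) = 1/√(n−3) = 1/√459 = 0.046676
95% ⇒ z* = 1.960; margin = 1.960·0.046676 = 0.091485
CI on z-scale: (0.524033, 0.707003)
Back-transform: tanh(0.524033) = 0.480807, tanh(0.707003) = 0.608794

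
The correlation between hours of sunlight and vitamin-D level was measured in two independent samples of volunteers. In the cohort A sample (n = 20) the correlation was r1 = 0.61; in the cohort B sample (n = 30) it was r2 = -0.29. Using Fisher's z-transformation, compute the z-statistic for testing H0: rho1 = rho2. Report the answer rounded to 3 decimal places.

Fisher z-transforms: z1 = atanh(0.61) = 0.708921, z2 = atanh(-0.29) = -0.298566; difference d = 1.007487
Var(d) = 1/17 + 1/27 = 0.0588235 + 0.0370370 = 0.0958605
z = d/√Var(d) = 1.007487 / √0.0958605 = 1.007487 / 0.309613 = 3.254

3.254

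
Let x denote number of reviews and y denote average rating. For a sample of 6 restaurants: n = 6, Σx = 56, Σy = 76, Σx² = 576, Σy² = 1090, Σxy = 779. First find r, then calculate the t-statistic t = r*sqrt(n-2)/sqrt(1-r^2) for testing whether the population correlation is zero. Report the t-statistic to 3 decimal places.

Numerator: nΣxy − (Σx)(Σy) = 6·779 − (56)(76) = 418
Denominator: √[(nΣx²−(Σx)²)(nΣy²−(Σy)²)]
  nΣx²−(Σx)² = 6·576 − 3136 = 320;  nΣy²−(Σy)² = 6·1090 − 5776 = 764
  √(320·764) = √244480 = 494.4492
r = 418 / 494.4492 = 0.8454
t = r·√(n−2)/√(1−r²) = 0.8454·√4 / √(1−0.714701) = 1.690800 / 0.534134 = 3.165

3.165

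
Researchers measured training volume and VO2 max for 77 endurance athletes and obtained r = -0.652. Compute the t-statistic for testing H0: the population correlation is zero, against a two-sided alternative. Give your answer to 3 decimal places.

-7.447

1 − r² = 1 − 0.425104 = 0.574896;  √(1−r²) = 0.758219
√(n−2) = √75 = 8.660254
t = r·√(n−2)/√(1−r²) = -0.652 · 8.660254 / 0.758219 = -7.447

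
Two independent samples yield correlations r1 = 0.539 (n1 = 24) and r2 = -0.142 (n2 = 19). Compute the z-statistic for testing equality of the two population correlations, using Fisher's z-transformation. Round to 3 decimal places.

Fisher z-transforms: z1 = atanh(0.539) = 0.602745, z2 = atanh(-0.142) = -0.142966; difference d = 0.745711
Var(d) = 1/21 + 1/16 = 0.0476190 + 0.0625000 = 0.1101190
z = d/√Var(d) = 0.745711 / √0.1101190 = 0.745711 / 0.331842 = 2.247

2.247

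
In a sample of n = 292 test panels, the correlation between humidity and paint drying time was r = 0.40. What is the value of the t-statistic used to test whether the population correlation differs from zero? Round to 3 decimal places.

1 − r² = 1 − 0.1600 = 0.8400;  √(1−r²) = 0.916515
√(n−2) = √290 = 17.029386
t = r·√(n−2)/√(1−r²) = 0.40 · 17.029386 / 0.916515 = 7.432

7.432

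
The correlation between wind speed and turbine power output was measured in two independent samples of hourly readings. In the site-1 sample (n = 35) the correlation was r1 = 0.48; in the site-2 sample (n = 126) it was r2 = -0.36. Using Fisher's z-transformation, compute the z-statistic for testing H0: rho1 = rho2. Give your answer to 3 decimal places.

Fisher z-transforms: z1 = atanh(0.48) = 0.522984, z2 = atanh(-0.36) = -0.376886; difference d = 0.899870
Var(d) = 1/32 + 1/123 = 0.0312500 + 0.0081301 = 0.0393801
z = d/√Var(d) = 0.899870 / √0.0393801 = 0.899870 / 0.198444 = 4.535

4.535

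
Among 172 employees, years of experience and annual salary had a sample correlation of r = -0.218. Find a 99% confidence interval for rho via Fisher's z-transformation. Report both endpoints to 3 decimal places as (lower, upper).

Fisher z: z_r = atanh(r) = ½·ln((1+(-0.218))/(1−(-0.218))) = -0.221555
SE(z) = 1/√(n−3) = 1/√169 = 0.076923
99% ⇒ z* = 2.576; margin = 2.576·0.076923 = 0.198154
CI on z-scale: (-0.419709, -0.023401)
Back-transform: tanh(-0.419709) = -0.396685, tanh(-0.023401) = -0.023397

(-0.397, -0.023)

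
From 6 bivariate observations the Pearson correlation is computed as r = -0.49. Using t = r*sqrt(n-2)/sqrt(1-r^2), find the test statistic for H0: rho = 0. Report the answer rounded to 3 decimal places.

t = r·√(n−2) / √(1−r²) with r = -0.49, n = 6
  = -0.49·√4 / √(1 − 0.2401)
  = -0.49·2.000000 / 0.871722
  = -0.980000 / 0.871722 = -1.124

-1.124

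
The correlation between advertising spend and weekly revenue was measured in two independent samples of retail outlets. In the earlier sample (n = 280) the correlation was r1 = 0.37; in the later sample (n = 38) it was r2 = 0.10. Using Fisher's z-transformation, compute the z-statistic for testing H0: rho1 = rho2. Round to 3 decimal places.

1.606

Fisher z-transforms: z1 = atanh(0.37) = 0.388423, z2 = atanh(0.10) = 0.100335; difference d = 0.288088
Var(d) = 1/277 + 1/35 = 0.0036101 + 0.0285714 = 0.0321815
z = d/√Var(d) = 0.288088 / √0.0321815 = 0.288088 / 0.179392 = 1.606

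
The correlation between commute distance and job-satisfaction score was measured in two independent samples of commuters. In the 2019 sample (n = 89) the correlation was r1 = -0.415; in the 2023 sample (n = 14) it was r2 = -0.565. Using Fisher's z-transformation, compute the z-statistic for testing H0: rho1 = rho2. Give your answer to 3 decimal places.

0.620

z1 = atanh(-0.415) = -0.441636,  z2 = atanh(-0.565) = -0.640148
SE = √(1/(n1−3) + 1/(n2−3)) = √(1/86 + 1/11) = √(0.0116279 + 0.0909091) = √0.1025370 = 0.320214
z = (z1 − z2)/SE = (-0.441636 − (-0.640148)) / 0.320214 = 0.198512 / 0.320214 = 0.620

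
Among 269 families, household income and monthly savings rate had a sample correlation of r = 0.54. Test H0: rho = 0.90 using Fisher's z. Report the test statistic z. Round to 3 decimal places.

Fisher z: atanh(0.54) = 0.604156, atanh(0.90) = 1.472219
z = (z_r − z_0)·√(n−3) = (0.604156 − 1.472219)·√266 = -0.868063 · 16.309506 = -14.158

-14.158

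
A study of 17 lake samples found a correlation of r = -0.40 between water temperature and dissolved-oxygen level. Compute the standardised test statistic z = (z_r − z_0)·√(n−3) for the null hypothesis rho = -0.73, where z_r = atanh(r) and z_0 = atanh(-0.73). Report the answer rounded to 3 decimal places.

1.890

Fisher z: atanh(-0.40) = -0.423649, atanh(-0.73) = -0.928727
z = (z_r − z_0)·√(n−3) = (-0.423649 − (-0.928727))·√14 = 0.505078 · 3.741657 = 1.890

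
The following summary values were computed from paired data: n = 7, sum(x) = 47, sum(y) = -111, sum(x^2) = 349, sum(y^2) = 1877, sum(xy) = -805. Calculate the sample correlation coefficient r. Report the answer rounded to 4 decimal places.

S_xy = nΣxy − ΣxΣy = 7·(-805) − 47·(-111) = -5635 − (-5217) = -418
S_xx = nΣx² − (Σx)² = 7·349 − 47² = 2443 − 2209 = 234
S_yy = nΣy² − (Σy)² = 7·1877 − (-111)² = 13139 − 12321 = 818
r = S_xy / √(S_xx·S_yy) = -418 / √(234·818) = -418 / √191412 = -418 / 437.5066 = -0.9554

-0.9554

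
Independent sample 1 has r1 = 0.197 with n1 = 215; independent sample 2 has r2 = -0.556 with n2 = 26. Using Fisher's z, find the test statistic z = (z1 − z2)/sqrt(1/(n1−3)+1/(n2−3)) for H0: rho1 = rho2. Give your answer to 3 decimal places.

Fisher z-transforms: z1 = atanh(0.197) = 0.199609, z2 = atanh(-0.556) = -0.627025; difference d = 0.826634
Var(d) = 1/212 + 1/23 = 0.0047170 + 0.0434783 = 0.0481953
z = d/√Var(d) = 0.826634 / √0.0481953 = 0.826634 / 0.219534 = 3.765

3.765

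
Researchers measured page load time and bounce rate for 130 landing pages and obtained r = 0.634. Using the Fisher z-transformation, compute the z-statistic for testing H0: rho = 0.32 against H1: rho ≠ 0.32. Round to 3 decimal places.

z_r = atanh(0.634) = 0.748076,  z_0 = atanh(0.32) = 0.331647
SE = 1/√(n−3) = 1/√127 = 0.088736
z = (z_r − z_0)/SE = (0.748076 − 0.331647) / 0.088736 = 0.416429 / 0.088736 = 4.693

4.693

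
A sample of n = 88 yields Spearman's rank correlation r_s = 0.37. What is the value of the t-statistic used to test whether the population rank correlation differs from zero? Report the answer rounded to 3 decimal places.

t = r_s·√(n−2) / √(1−r_s²) with r_s = 0.37, n = 88
  = 0.37·√86 / √(1 − 0.1369)
  = 0.37·9.273618 / 0.929032
  = 3.431239 / 0.929032 = 3.693

3.693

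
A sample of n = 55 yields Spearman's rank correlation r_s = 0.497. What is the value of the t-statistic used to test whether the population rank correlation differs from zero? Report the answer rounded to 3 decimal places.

1 − r_s² = 1 − 0.247009 = 0.752991;  √(1−r_s²) = 0.867751
√(n−2) = √53 = 7.280110
t = r_s·√(n−2)/√(1−r_s²) = 0.497 · 7.280110 / 0.867751 = 4.170

4.170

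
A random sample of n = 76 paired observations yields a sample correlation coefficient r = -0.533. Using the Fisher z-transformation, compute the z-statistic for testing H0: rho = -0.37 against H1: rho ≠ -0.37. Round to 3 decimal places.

Fisher z: atanh(-0.533) = -0.594326, atanh(-0.37) = -0.388423
z = (z_r − z_0)·√(n−3) = (-0.594326 − (-0.388423))·√73 = -0.205903 · 8.544004 = -1.759

-1.759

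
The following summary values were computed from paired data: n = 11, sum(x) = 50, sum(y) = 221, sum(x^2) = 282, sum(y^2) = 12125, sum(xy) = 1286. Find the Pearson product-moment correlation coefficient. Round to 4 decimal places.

0.4340

Numerator: nΣxy − (Σx)(Σy) = 11·1286 − (50)(221) = 3096
Denominator: √[(nΣx²−(Σx)²)(nΣy²−(Σy)²)]
  nΣx²−(Σx)² = 11·282 − 2500 = 602;  nΣy²−(Σy)² = 11·12125 − 48841 = 84534
  √(602·84534) = √50889468 = 7133.6854
r = 3096 / 7133.6854 = 0.4340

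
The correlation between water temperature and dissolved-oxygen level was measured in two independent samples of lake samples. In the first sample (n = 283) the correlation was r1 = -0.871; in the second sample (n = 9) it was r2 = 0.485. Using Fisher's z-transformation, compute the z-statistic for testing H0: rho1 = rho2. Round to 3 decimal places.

Fisher z-transforms: z1 = atanh(-0.871) = -1.337208, z2 = atanh(0.485) = 0.529502; difference d = -1.866710
Var(d) = 1/280 + 1/6 = 0.0035714 + 0.1666667 = 0.1702381
z = d/√Var(d) = -1.866710 / √0.1702381 = -1.866710 / 0.412599 = -4.524

-4.524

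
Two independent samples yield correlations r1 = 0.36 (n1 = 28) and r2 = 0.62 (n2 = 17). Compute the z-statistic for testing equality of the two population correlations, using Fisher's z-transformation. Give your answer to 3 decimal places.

z1 = atanh(0.36) = 0.376886,  z2 = atanh(0.62) = 0.725005
SE = √(1/(n1−3) + 1/(n2−3)) = √(1/25 + 1/14) = √(0.0400000 + 0.0714286) = √0.1114286 = 0.333809
z = (z1 − z2)/SE = (0.376886 − 0.725005) / 0.333809 = -0.348119 / 0.333809 = -1.043

-1.043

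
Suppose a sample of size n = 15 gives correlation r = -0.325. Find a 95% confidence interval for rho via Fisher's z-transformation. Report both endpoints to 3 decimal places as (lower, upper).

(-0.718, 0.225)

Fisher z: z_r = atanh(r) = ½·ln((1+(-0.325))/(1−(-0.325))) = -0.337228
SE(z) = 1/√(n−3) = 1/√12 = 0.288675
95% ⇒ z* = 1.960; margin = 1.960·0.288675 = 0.565803
CI on z-scale: (-0.903031, 0.228575)
Back-transform: tanh(-0.903031) = -0.717771, tanh(0.228575) = 0.224676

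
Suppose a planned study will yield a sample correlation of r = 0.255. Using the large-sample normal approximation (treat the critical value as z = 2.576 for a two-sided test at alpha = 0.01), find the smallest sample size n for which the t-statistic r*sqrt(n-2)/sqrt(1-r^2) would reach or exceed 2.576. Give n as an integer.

r√(n−2)/√(1−r²) ≥ 2.576  ⇔  n−2 ≥ (2.576)²·(1−r²)/r²
(1−r²)/r² = (1−0.065025)/0.065025 = 14.3787
n ≥ 2 + 6.635776·14.3787 = 2 + 95.4138 = 97.4138
⌈97.4138⌉ = 98

98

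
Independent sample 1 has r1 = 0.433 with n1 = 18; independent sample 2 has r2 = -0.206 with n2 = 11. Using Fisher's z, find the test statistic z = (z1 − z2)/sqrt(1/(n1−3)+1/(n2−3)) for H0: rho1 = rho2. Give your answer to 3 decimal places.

1.536

z1 = atanh(0.433) = 0.463583,  z2 = atanh(-0.206) = -0.208990
SE = √(1/(n1−3) + 1/(n2−3)) = √(1/15 + 1/8) = √(0.0666667 + 0.1250000) = √0.1916667 = 0.437798
z = (z1 − z2)/SE = (0.463583 − (-0.208990)) / 0.437798 = 0.672573 / 0.437798 = 1.536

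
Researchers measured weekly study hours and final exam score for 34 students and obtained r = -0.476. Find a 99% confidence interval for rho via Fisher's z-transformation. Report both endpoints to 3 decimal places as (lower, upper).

Fisher z: z_r = atanh(r) = ½·ln((1+(-0.476))/(1−(-0.476))) = -0.517800
SE(z) = 1/√(n−3) = 1/√31 = 0.179605
99% ⇒ z* = 2.576; margin = 2.576·0.179605 = 0.462662
CI on z-scale: (-0.980462, -0.055138)
Back-transform: tanh(-0.980462) = -0.753266, tanh(-0.055138) = -0.055082

(-0.753, -0.055)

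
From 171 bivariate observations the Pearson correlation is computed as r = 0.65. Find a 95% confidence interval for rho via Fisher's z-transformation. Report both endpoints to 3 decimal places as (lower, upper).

(0.554, 0.729)

z_r = atanh(0.65) = 0.775299;  SE = 1/√(n−3) = 1/√168 = 0.077152
z-limits: 0.775299 ± 1.960·0.077152 = 0.775299 ± 0.151218 = [0.624081, 0.926517]
ρ-limits: (tanh 0.624081, tanh 0.926517) = (0.554, 0.729)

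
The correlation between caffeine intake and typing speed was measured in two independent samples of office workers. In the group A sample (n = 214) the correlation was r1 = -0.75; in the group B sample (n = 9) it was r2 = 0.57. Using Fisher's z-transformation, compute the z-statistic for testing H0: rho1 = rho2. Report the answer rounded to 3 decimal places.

z1 = atanh(-0.75) = -0.972955,  z2 = atanh(0.57) = 0.647523
SE = √(1/(n1−3) + 1/(n2−3)) = √(1/211 + 1/6) = √(0.0047393 + 0.1666667) = √0.1714060 = 0.414012
z = (z1 − z2)/SE = (-0.972955 − 0.647523) / 0.414012 = -1.620478 / 0.414012 = -3.914

-3.914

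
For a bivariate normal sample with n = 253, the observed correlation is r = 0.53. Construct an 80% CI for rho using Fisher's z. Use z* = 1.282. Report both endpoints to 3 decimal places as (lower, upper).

z_r = atanh(0.53) = 0.590145;  SE = 1/√(n−3) = 1/√250 = 0.063246
z-limits: 0.590145 ± 1.282·0.063246 = 0.590145 ± 0.081081 = [0.509064, 0.671226]
ρ-limits: (tanh 0.509064, tanh 0.671226) = (0.469, 0.586)

(0.469, 0.586)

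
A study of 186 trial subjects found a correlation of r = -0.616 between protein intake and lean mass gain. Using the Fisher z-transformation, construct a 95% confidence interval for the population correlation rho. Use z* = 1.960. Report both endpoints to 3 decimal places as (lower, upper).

Fisher z: z_r = atanh(r) = ½·ln((1+(-0.616))/(1−(-0.616))) = -0.718533
SE(z) = 1/√(n−3) = 1/√183 = 0.073922
95% ⇒ z* = 1.960; margin = 1.960·0.073922 = 0.144887
CI on z-scale: (-0.863420, -0.573646)
Back-transform: tanh(-0.863420) = -0.698016, tanh(-0.573646) = -0.518032

(-0.698, -0.518)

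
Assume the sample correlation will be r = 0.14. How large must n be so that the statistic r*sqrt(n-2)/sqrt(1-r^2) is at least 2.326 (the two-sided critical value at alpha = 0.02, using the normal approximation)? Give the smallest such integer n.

r√(n−2)/√(1−r²) ≥ 2.326  ⇔  n−2 ≥ (2.326)²·(1−r²)/r²
(1−r²)/r² = (1−0.0196)/0.0196 = 50.0204
n ≥ 2 + 5.410276·50.0204 = 2 + 270.6242 = 272.6242
⌈272.6242⌉ = 273

273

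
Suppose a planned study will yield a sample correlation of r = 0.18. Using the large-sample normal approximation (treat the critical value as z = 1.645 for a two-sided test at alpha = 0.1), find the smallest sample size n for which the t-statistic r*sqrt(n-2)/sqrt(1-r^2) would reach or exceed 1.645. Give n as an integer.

83

r√(n−2)/√(1−r²) ≥ 1.645  ⇔  n−2 ≥ (1.645)²·(1−r²)/r²
(1−r²)/r² = (1−0.0324)/0.0324 = 29.8642
n ≥ 2 + 2.706025·29.8642 = 2 + 80.8133 = 82.8133
⌈82.8133⌉ = 83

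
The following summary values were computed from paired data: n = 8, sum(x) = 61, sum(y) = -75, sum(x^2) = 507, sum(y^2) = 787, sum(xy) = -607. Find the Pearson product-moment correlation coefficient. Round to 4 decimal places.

-0.5927

S_xy = nΣxy − ΣxΣy = 8·(-607) − 61·(-75) = -4856 − (-4575) = -281
S_xx = nΣx² − (Σx)² = 8·507 − 61² = 4056 − 3721 = 335
S_yy = nΣy² − (Σy)² = 8·787 − (-75)² = 6296 − 5625 = 671
r = S_xy / √(S_xx·S_yy) = -281 / √(335·671) = -281 / √224785 = -281 / 474.1150 = -0.5927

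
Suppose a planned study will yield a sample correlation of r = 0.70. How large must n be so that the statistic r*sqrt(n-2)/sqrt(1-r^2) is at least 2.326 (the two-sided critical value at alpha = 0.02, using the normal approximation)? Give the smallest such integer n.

Need r·√(n−2)/√(1−r²) ≥ 2.326
√(n−2) ≥ 2.326·√(1−0.4900) / 0.70 = 2.326·0.714143 / 0.70 = 2.3730
n−2 ≥ 5.6311  ⇒  n ≥ 7.6311
Smallest integer n = 8

8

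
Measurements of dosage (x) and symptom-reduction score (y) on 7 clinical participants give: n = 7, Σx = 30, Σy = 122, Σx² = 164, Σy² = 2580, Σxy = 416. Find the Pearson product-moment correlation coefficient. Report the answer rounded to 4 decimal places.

-0.8428

S_xy = nΣxy − ΣxΣy = 7·416 − 30·122 = 2912 − 3660 = -748
S_xx = nΣx² − (Σx)² = 7·164 − 30² = 1148 − 900 = 248
S_yy = nΣy² − (Σy)² = 7·2580 − 122² = 18060 − 14884 = 3176
r = S_xy / √(S_xx·S_yy) = -748 / √(248·3176) = -748 / √787648 = -748 / 887.4954 = -0.8428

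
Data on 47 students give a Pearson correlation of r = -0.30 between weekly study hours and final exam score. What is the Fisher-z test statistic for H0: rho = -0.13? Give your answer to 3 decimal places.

z_r = atanh(-0.30) = -0.309520,  z_0 = atanh(-0.13) = -0.130740
SE = 1/√(n−3) = 1/√44 = 0.150756
z = (z_r − z_0)/SE = (-0.309520 − (-0.130740)) / 0.150756 = -0.178780 / 0.150756 = -1.186

-1.186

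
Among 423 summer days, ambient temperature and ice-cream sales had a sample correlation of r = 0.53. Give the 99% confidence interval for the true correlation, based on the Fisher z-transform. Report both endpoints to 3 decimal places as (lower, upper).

Fisher z: z_r = atanh(r) = ½·ln((1+0.53)/(1−0.53)) = 0.590145
SE(z) = 1/√(n−3) = 1/√420 = 0.048795
99% ⇒ z* = 2.576; margin = 2.576·0.048795 = 0.125696
CI on z-scale: (0.464449, 0.715841)
Back-transform: tanh(0.464449) = 0.433703, tanh(0.715841) = 0.614327

(0.434, 0.614)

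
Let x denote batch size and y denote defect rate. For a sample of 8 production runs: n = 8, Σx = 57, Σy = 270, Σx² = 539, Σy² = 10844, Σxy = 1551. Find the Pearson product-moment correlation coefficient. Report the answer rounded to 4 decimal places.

-0.7771

Numerator: nΣxy − (Σx)(Σy) = 8·1551 − (57)(270) = -2982
Denominator: √[(nΣx²−(Σx)²)(nΣy²−(Σy)²)]
  nΣx²−(Σx)² = 8·539 − 3249 = 1063;  nΣy²−(Σy)² = 8·10844 − 72900 = 13852
  √(1063·13852) = √14724676 = 3837.2746
r = -2982 / 3837.2746 = -0.7771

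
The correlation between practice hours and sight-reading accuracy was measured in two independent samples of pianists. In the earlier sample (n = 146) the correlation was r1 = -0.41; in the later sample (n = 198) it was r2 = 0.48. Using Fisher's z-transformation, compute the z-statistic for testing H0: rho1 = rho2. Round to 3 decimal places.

z1 = atanh(-0.41) = -0.435611,  z2 = atanh(0.48) = 0.522984
SE = √(1/(n1−3) + 1/(n2−3)) = √(1/143 + 1/195) = √(0.0069930 + 0.0051282) = √0.0121212 = 0.110096
z = (z1 − z2)/SE = (-0.435611 − 0.522984) / 0.110096 = -0.958595 / 0.110096 = -8.707

-8.707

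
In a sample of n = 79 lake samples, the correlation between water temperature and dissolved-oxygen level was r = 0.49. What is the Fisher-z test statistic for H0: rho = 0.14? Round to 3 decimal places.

z_r = atanh(0.49) = 0.536060,  z_0 = atanh(0.14) = 0.140926
SE = 1/√(n−3) = 1/√76 = 0.114708
z = (z_r − z_0)/SE = (0.536060 − 0.140926) / 0.114708 = 0.395134 / 0.114708 = 3.445

3.445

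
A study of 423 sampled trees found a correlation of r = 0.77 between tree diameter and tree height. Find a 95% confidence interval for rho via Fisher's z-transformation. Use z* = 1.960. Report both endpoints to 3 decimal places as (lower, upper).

Fisher z: z_r = atanh(r) = ½·ln((1+0.77)/(1−0.77)) = 1.020328
SE(z) = 1/√(n−3) = 1/√420 = 0.048795
95% ⇒ z* = 1.960; margin = 1.960·0.048795 = 0.095638
CI on z-scale: (0.924690, 1.115966)
Back-transform: tanh(0.924690) = 0.728109, tanh(1.115966) = 0.806161

(0.728, 0.806)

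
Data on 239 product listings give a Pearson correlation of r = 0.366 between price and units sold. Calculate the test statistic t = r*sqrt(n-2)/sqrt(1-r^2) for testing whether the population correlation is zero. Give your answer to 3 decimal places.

6.055

1 − r² = 1 − 0.133956 = 0.866044;  √(1−r²) = 0.930615
√(n−2) = √237 = 15.394804
t = r·√(n−2)/√(1−r²) = 0.366 · 15.394804 / 0.930615 = 6.055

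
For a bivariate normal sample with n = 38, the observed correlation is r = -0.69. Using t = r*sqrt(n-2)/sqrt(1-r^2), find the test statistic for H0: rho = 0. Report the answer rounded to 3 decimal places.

t = r·√(n−2) / √(1−r²) with r = -0.69, n = 38
  = -0.69·√36 / √(1 − 0.4761)
  = -0.69·6.000000 / 0.723809
  = -4.140000 / 0.723809 = -5.720

-5.720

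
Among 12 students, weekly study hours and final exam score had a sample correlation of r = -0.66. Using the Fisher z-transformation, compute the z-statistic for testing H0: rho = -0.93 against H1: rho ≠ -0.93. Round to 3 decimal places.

Fisher z: atanh(-0.66) = -0.792814, atanh(-0.93) = -1.658390
z = (z_r − z_0)·√(n−3) = (-0.792814 − (-1.658390))·√9 = 0.865576 · 3.000000 = 2.597

2.597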